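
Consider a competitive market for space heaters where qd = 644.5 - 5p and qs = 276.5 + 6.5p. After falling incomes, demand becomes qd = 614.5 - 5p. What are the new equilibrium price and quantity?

p' = 676/23, q' = 21507/46

Original equilibrium: p* = 32, q* = 484.5.
New equilibrium: 614.5 - 5p = 276.5 + 6.5p, so 338 = 11.5p and p' = 676/23; q' = 614.5 − 5(676/23) = 21507/46.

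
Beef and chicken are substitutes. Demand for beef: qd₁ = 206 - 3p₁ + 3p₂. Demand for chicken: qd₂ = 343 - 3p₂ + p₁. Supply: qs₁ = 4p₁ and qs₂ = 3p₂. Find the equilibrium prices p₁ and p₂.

p₁ = 755/13, p₂ = 869/13

Market 1: 206 - 3p₁ + 3p₂ = 4p₁ → 7p₁ - 3p₂ = 206.
Market 2: 6p₂ - p₁ = 343.
Eliminating p₂: 6×(1) + 3×(2) gives 39p₁ = 2265, so p₁ = 755/13.
Back-substitute into (2): p₂ = (343 + 1×755/13) / 6 = 869/13.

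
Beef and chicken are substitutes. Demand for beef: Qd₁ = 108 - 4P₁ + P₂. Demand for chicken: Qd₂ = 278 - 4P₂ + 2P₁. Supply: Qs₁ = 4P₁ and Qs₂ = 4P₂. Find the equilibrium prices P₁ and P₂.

P₁ = 571/31, P₂ = 1220/31

Market 1: 108 - 4P₁ + P₂ = 4P₁ → 8P₁ - P₂ = 108.
Market 2: 8P₂ - 2P₁ = 278.
Eliminating P₂: 8×(1) + 1×(2) gives 62P₁ = 1142, so P₁ = 571/31.
Back-substitute into (2): P₂ = (278 + 2×571/31) / 8 = 1220/31.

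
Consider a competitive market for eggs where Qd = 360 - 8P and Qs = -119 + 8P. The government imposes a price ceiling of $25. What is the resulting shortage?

Equilibrium price would be P* = 29.9375, so the ceiling at 25 binds.
At P = 25: Qd = 360 − 8(25) = 160, Qs = -119 + 8(25) = 81.
Shortage = 160 − 81 = 79.

Shortage = 79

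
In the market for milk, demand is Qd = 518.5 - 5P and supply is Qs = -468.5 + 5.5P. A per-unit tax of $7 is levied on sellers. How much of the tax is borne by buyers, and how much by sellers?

Pre-tax equilibrium: P* = 94, Q* = 48.5.
Tax on sellers shifts supply to Qs = -468.5 + 5.5(P − 7) = -507 + 5.5P.
518.5 - 5P = -507 + 5.5P gives buyer price Pb = 293/3; sellers receive Ps = 293/3 − 7 = 272/3.
New quantity: Q = 518.5 − 5(293/3) = 181/6.
Buyer burden = 293/3 − 94 = 11/3; seller burden = 94 − 272/3 = 10/3.

Buyers bear 11/3, sellers bear 10/3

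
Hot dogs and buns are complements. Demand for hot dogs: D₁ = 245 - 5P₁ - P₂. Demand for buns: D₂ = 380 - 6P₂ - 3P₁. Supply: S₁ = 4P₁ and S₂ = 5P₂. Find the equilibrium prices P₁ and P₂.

Market 1: 245 - 5P₁ - P₂ = 4P₁ → 9P₁ + P₂ = 245.
Market 2: 11P₂ + 3P₁ = 380.
Eliminating P₂: 11×(1) − 1×(2) gives 96P₁ = 2315, so P₁ = 2315/96.
Back-substitute into (2): P₂ = (380 − 3×2315/96) / 11 = 27.96875.

P₁ = 2315/96, P₂ = 27.96875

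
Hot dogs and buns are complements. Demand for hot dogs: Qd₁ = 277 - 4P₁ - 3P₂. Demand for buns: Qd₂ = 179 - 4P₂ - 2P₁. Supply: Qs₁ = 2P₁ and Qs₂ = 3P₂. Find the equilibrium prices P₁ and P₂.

Market 1: 277 - 4P₁ - 3P₂ = 2P₁ → 6P₁ + 3P₂ = 277.
Market 2: 7P₂ + 2P₁ = 179.
Eliminating P₂: 7×(1) − 3×(2) gives 36P₁ = 1402, so P₁ = 701/18.
Back-substitute into (2): P₂ = (179 − 2×701/18) / 7 = 130/9.

P₁ = 701/18, P₂ = 130/9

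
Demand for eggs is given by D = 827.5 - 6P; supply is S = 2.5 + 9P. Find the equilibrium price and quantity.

P* = 55, Q* = 497.5

Set D = S: 827.5 - 6P = 2.5 + 9P.
825 = 15P, so P* = 55.
Q* = 827.5 − 6(55) = 497.5.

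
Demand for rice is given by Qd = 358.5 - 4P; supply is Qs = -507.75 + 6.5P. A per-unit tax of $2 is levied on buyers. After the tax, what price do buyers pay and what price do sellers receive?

Pre-tax equilibrium: P* = 82.5, Q* = 28.5.
Tax on buyers shifts demand to Qd = 358.5 − 4(P + 2) = 350.5 - 4P.
350.5 - 4P = -507.75 + 6.5P gives seller price Ps = 3433/42; buyers pay Pb = 3433/42 + 2 = 3517/42.
New quantity: Q = 358.5 − 4(3517/42) = 989/42.

Buyers pay 3517/42, sellers receive 3433/42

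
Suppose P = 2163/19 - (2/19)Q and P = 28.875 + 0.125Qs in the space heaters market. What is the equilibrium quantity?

Q* = 369

Set the two price expressions equal: 2163/19 - (2/19)Q = 28.875 + 0.125Q.
12915/152 = (35/152)Q, so Q* = 369.
P* = 2163/19 − (2/19)(369) = 75.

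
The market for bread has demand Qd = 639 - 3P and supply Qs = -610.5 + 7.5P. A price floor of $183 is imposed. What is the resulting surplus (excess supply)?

Equilibrium price would be P* = 119, so the floor at 183 binds.
At P = 183: Qd = 90, Qs = 762.
Surplus = 762 − 90 = 672.

Surplus = 672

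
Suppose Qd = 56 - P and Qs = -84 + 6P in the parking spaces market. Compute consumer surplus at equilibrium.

Equilibrium: 56 - P = -84 + 6P gives P* = 20, Q* = 36.
Demand choke price (Qd = 0): P = 56.
CS = ½(56 − 20)(36) = 648.

Consumer surplus = 648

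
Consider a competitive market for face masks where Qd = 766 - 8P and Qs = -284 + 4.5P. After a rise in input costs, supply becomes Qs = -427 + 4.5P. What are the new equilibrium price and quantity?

P' = 95.44, Q' = 2.48

Original equilibrium: P* = 84, Q* = 94.
New equilibrium: 766 - 8P = -427 + 4.5P, so 1193 = 12.5P and P' = 95.44; Q' = 766 − 8(95.44) = 2.48.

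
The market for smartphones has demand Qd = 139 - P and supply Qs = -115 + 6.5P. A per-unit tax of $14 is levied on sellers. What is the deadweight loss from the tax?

Pre-tax equilibrium: P* = 508/15, Q* = 1577/15.
Tax on sellers shifts supply to Qs = -115 + 6.5(P − 14) = -206 + 6.5P.
139 - P = -206 + 6.5P gives buyer price Pb = 46; sellers receive Ps = 46 − 14 = 32.
New quantity: Q = 139 − 1(46) = 93.
DWL = ½ × 14 × (1577/15 − 93) = 1274/15.

Deadweight loss = 1274/15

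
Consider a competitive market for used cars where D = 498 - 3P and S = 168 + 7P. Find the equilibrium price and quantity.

P* = 33, Q* = 399

Set D = S: 498 - 3P = 168 + 7P.
330 = 10P, so P* = 33.
Q* = 498 − 3(33) = 399.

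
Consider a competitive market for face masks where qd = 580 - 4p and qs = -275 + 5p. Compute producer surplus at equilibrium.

Producer surplus = 4000

Equilibrium: 580 - 4p = -275 + 5p gives p* = 95, q* = 200.
Supply starts at p = 55 (where qs = 0).
PS = ½(95 − 55)(200) = 4000.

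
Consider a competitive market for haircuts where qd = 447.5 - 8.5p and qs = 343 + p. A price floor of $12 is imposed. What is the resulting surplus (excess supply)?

Surplus = 9.5

Equilibrium price would be p* = 11, so the floor at 12 binds.
At p = 12: qd = 345.5, qs = 355.
Surplus = 355 − 345.5 = 9.5.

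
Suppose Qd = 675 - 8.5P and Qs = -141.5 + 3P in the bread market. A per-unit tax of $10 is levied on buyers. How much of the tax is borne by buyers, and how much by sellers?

Pre-tax equilibrium: P* = 71, Q* = 71.5.
Tax on buyers shifts demand to Qd = 675 − 8.5(P + 10) = 590 - 8.5P.
590 - 8.5P = -141.5 + 3P gives seller price Ps = 1463/23; buyers pay Pb = 1463/23 + 10 = 1693/23.
New quantity: Q = 675 − 8.5(1693/23) = 2269/46.
Buyer burden = 1693/23 − 71 = 60/23; seller burden = 71 − 1463/23 = 170/23.

Buyers bear 60/23, sellers bear 170/23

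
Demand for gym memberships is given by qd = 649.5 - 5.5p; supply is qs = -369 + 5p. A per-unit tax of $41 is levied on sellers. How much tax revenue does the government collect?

Tax revenue = 7421/21

Pre-tax equilibrium: p* = 97, q* = 116.
Tax on sellers shifts supply to qs = -369 + 5(p − 41) = -574 + 5p.
649.5 - 5.5p = -574 + 5p gives buyer price pb = 2447/21; sellers receive ps = 2447/21 − 41 = 1586/21.
New quantity: q = 649.5 − 5.5(2447/21) = 181/21.
Revenue = 41 × 181/21 = 7421/21.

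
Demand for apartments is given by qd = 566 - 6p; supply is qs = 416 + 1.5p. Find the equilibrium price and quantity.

p* = 20, q* = 446

Set qd = qs: 566 - 6p = 416 + 1.5p.
150 = 7.5p, so p* = 20.
q* = 566 − 6(20) = 446.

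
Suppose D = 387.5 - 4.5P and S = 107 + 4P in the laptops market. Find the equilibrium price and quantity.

Set D = S: 387.5 - 4.5P = 107 + 4P.
280.5 = 8.5P, so P* = 33.
Q* = 387.5 − 4.5(33) = 239.

P* = 33, Q* = 239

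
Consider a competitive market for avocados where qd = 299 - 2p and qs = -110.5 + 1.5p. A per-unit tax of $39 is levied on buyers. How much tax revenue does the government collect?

Pre-tax equilibrium: p* = 117, q* = 65.
Tax on buyers shifts demand to qd = 299 − 2(p + 39) = 221 - 2p.
221 - 2p = -110.5 + 1.5p gives seller price ps = 663/7; buyers pay pb = 663/7 + 39 = 936/7.
New quantity: q = 299 − 2(936/7) = 221/7.
Revenue = 39 × 221/7 = 8619/7.

Tax revenue = 8619/7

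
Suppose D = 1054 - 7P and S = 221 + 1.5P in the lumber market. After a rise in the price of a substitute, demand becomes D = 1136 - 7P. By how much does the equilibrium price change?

Original equilibrium: P* = 98, Q* = 368.
New equilibrium: 1136 - 7P = 221 + 1.5P, so 915 = 8.5P and P' = 1830/17; Q' = 1136 − 7(1830/17) = 6502/17.
Change in price: 1830/17 − 98 = 164/17.

ΔP = 164/17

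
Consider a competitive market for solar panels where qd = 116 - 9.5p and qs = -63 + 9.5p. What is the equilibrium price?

p* = 179/19

Set qd = qs: 116 - 9.5p = -63 + 9.5p.
179 = 19p, so p* = 179/19.
q* = 116 − 9.5(179/19) = 26.5.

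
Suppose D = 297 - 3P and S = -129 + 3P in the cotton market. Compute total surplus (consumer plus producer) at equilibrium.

Total surplus = 2352

Equilibrium: 297 - 3P = -129 + 3P gives P* = 71, Q* = 84.
Demand choke price: P = 99; supply starts at P = 43.
CS = ½(99 − 71)(84) = 1176; PS = ½(71 − 43)(84) = 1176.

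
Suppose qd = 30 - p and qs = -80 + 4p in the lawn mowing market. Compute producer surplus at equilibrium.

Producer surplus = 8

Equilibrium: 30 - p = -80 + 4p gives p* = 22, q* = 8.
Supply starts at p = 20 (where qs = 0).
PS = ½(22 − 20)(8) = 8.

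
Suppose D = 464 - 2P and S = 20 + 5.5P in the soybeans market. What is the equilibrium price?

P* = 59.2

Set D = S: 464 - 2P = 20 + 5.5P.
444 = 7.5P, so P* = 59.2.
Q* = 464 − 2(59.2) = 345.6.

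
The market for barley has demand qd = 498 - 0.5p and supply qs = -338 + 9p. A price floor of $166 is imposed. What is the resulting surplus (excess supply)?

Equilibrium price would be p* = 88, so the floor at 166 binds.
At p = 166: qd = 415, qs = 1156.
Surplus = 1156 − 415 = 741.

Surplus = 741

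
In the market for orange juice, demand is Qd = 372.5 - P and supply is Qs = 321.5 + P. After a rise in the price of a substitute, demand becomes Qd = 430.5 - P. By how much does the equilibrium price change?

Original equilibrium: P* = 25.5, Q* = 347.
New equilibrium: 430.5 - P = 321.5 + P, so 109 = 2P and P' = 54.5; Q' = 430.5 − 1(54.5) = 376.
Change in price: 54.5 − 25.5 = 29.

ΔP = 29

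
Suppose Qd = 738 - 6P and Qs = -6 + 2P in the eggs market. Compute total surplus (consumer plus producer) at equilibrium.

Total surplus = 10800

Equilibrium: 738 - 6P = -6 + 2P gives P* = 93, Q* = 180.
Demand choke price: P = 123; supply starts at P = 3.
CS = ½(123 − 93)(180) = 2700; PS = ½(93 − 3)(180) = 8100.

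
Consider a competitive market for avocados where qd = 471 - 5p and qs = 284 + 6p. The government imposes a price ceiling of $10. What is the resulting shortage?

Equilibrium price would be p* = 17, so the ceiling at 10 binds.
At p = 10: qd = 471 − 5(10) = 421, qs = 284 + 6(10) = 344.
Shortage = 421 − 344 = 77.

Shortage = 77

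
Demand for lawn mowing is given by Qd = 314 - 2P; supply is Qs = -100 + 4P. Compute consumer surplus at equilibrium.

Equilibrium: 314 - 2P = -100 + 4P gives P* = 69, Q* = 176.
Demand choke price (Qd = 0): P = 157.
CS = ½(157 − 69)(176) = 7744.

Consumer surplus = 7744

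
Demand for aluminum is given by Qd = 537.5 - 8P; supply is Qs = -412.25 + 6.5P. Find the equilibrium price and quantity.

Set Qd = Qs: 537.5 - 8P = -412.25 + 6.5P.
949.75 = 14.5P, so P* = 65.5.
Q* = 537.5 − 8(65.5) = 13.5.

P* = 65.5, Q* = 13.5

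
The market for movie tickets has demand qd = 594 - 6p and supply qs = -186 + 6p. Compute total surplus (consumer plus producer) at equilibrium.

Equilibrium: 594 - 6p = -186 + 6p gives p* = 65, q* = 204.
Demand choke price: p = 99; supply starts at p = 31.
CS = ½(99 − 65)(204) = 3468; PS = ½(65 − 31)(204) = 3468.

Total surplus = 6936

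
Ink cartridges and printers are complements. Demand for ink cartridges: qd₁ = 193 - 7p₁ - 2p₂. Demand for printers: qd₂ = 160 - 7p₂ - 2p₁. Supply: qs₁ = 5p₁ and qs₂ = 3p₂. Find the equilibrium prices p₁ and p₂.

p₁ = 805/58, p₂ = 767/58

Market 1: 193 - 7p₁ - 2p₂ = 5p₁ → 12p₁ + 2p₂ = 193.
Market 2: 10p₂ + 2p₁ = 160.
Eliminating p₂: 10×(1) − 2×(2) gives 116p₁ = 1610, so p₁ = 805/58.
Back-substitute into (2): p₂ = (160 − 2×805/58) / 10 = 767/58.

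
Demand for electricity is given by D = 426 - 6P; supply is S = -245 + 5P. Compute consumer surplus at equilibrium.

Consumer surplus = 300

Equilibrium: 426 - 6P = -245 + 5P gives P* = 61, Q* = 60.
Demand choke price (D = 0): P = 71.
CS = ½(71 − 61)(60) = 300.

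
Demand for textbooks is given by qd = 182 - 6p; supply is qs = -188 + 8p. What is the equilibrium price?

p* = 185/7

Set qd = qs: 182 - 6p = -188 + 8p.
370 = 14p, so p* = 185/7.
q* = 182 − 6(185/7) = 164/7.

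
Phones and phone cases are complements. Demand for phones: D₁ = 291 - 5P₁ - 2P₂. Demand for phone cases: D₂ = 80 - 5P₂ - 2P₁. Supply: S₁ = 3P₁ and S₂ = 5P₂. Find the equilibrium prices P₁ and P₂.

Market 1: 291 - 5P₁ - 2P₂ = 3P₁ → 8P₁ + 2P₂ = 291.
Market 2: 10P₂ + 2P₁ = 80.
Eliminating P₂: 10×(1) − 2×(2) gives 76P₁ = 2750, so P₁ = 1375/38.
Back-substitute into (2): P₂ = (80 − 2×1375/38) / 10 = 29/38.

P₁ = 1375/38, P₂ = 29/38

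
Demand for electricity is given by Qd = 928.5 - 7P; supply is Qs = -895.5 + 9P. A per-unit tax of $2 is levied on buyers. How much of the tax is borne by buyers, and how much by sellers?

Buyers bear $1.125, sellers bear $0.875

Pre-tax equilibrium: P* = 114, Q* = 130.5.
Tax on buyers shifts demand to Qd = 928.5 − 7(P + 2) = 914.5 - 7P.
914.5 - 7P = -895.5 + 9P gives seller price Ps = 113.125; buyers pay Pb = 113.125 + 2 = 115.125.
New quantity: Q = 928.5 − 7(115.125) = 122.625.
Buyer burden = 115.125 − 114 = 1.125; seller burden = 114 − 113.125 = 0.875.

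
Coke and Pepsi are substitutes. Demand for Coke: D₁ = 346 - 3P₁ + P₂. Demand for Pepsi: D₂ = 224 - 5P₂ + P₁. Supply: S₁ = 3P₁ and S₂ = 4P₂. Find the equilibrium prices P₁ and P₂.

Market 1: 346 - 3P₁ + P₂ = 3P₁ → 6P₁ - P₂ = 346.
Market 2: 9P₂ - P₁ = 224.
Eliminating P₂: 9×(1) + 1×(2) gives 53P₁ = 3338, so P₁ = 3338/53.
Back-substitute into (2): P₂ = (224 + 1×3338/53) / 9 = 1690/53.

P₁ = 3338/53, P₂ = 1690/53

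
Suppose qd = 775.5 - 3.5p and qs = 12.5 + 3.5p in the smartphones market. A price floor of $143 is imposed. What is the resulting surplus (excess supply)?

Equilibrium price would be p* = 109, so the floor at 143 binds.
At p = 143: qd = 275, qs = 513.
Surplus = 513 − 275 = 238.

Surplus = 238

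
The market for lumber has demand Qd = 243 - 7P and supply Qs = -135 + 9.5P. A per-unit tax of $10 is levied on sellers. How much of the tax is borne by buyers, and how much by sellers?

Buyers bear 190/33, sellers bear 140/33

Pre-tax equilibrium: P* = 252/11, Q* = 909/11.
Tax on sellers shifts supply to Qs = -135 + 9.5(P − 10) = -230 + 9.5P.
243 - 7P = -230 + 9.5P gives buyer price Pb = 86/3; sellers receive Ps = 86/3 − 10 = 56/3.
New quantity: Q = 243 − 7(86/3) = 127/3.
Buyer burden = 86/3 − 252/11 = 190/33; seller burden = 252/11 − 56/3 = 140/33.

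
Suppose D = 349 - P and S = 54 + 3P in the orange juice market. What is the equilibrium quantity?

Set D = S: 349 - P = 54 + 3P.
295 = 4P, so P* = 73.75.
Q* = 349 − 1(73.75) = 275.25.

Q* = 275.25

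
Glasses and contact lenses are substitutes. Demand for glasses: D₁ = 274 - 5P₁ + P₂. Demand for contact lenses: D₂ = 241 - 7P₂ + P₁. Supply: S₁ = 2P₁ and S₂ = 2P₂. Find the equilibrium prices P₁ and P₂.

Market 1: 274 - 5P₁ + P₂ = 2P₁ → 7P₁ - P₂ = 274.
Market 2: 9P₂ - P₁ = 241.
Eliminating P₂: 9×(1) + 1×(2) gives 62P₁ = 2707, so P₁ = 2707/62.
Back-substitute into (2): P₂ = (241 + 1×2707/62) / 9 = 1961/62.

P₁ = 2707/62, P₂ = 1961/62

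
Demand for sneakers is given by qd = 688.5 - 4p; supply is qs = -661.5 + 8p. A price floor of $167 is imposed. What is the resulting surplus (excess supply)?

Surplus = 654

Equilibrium price would be p* = 112.5, so the floor at 167 binds.
At p = 167: qd = 20.5, qs = 674.5.
Surplus = 674.5 − 20.5 = 654.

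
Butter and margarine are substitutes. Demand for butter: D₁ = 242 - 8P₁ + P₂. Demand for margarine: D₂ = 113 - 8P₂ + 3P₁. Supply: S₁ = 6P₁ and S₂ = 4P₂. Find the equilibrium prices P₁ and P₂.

P₁ = 3017/165, P₂ = 2308/165

Market 1: 242 - 8P₁ + P₂ = 6P₁ → 14P₁ - P₂ = 242.
Market 2: 12P₂ - 3P₁ = 113.
Eliminating P₂: 12×(1) + 1×(2) gives 165P₁ = 3017, so P₁ = 3017/165.
Back-substitute into (2): P₂ = (113 + 3×3017/165) / 12 = 2308/165.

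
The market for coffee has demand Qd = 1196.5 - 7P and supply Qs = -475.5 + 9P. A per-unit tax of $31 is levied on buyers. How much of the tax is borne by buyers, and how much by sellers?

Buyers bear $17.4375, sellers bear $13.5625

Pre-tax equilibrium: P* = 104.5, Q* = 465.
Tax on buyers shifts demand to Qd = 1196.5 − 7(P + 31) = 979.5 - 7P.
979.5 - 7P = -475.5 + 9P gives seller price Ps = 90.9375; buyers pay Pb = 90.9375 + 31 = 121.9375.
New quantity: Q = 1196.5 − 7(121.9375) = 342.9375.
Buyer burden = 121.9375 − 104.5 = 17.4375; seller burden = 104.5 − 90.9375 = 13.5625.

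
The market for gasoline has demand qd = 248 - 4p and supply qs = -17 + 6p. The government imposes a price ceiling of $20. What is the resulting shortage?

Shortage = 65

Equilibrium price would be p* = 26.5, so the ceiling at 20 binds.
At p = 20: qd = 248 − 4(20) = 168, qs = -17 + 6(20) = 103.
Shortage = 168 − 103 = 65.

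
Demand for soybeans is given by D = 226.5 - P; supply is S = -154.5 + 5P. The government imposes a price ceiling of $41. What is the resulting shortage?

Equilibrium price would be P* = 63.5, so the ceiling at 41 binds.
At P = 41: D = 226.5 − 1(41) = 185.5, S = -154.5 + 5(41) = 50.5.
Shortage = 185.5 − 50.5 = 135.

Shortage = 135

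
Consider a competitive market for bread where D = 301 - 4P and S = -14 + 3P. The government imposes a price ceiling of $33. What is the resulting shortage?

Equilibrium price would be P* = 45, so the ceiling at 33 binds.
At P = 33: D = 301 − 4(33) = 169, S = -14 + 3(33) = 85.
Shortage = 169 − 85 = 84.

Shortage = 84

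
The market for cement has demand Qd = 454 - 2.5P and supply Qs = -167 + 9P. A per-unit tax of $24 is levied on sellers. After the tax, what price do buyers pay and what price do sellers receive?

Buyers pay 1674/23, sellers receive 1122/23

Pre-tax equilibrium: P* = 54, Q* = 319.
Tax on sellers shifts supply to Qs = -167 + 9(P − 24) = -383 + 9P.
454 - 2.5P = -383 + 9P gives buyer price Pb = 1674/23; sellers receive Ps = 1674/23 − 24 = 1122/23.
New quantity: Q = 454 − 2.5(1674/23) = 6257/23.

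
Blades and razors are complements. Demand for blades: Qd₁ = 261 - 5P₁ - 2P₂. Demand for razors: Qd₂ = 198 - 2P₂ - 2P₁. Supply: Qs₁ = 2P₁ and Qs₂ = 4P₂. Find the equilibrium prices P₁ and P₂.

Market 1: 261 - 5P₁ - 2P₂ = 2P₁ → 7P₁ + 2P₂ = 261.
Market 2: 6P₂ + 2P₁ = 198.
Eliminating P₂: 6×(1) − 2×(2) gives 38P₁ = 1170, so P₁ = 585/19.
Back-substitute into (2): P₂ = (198 − 2×585/19) / 6 = 432/19.

P₁ = 585/19, P₂ = 432/19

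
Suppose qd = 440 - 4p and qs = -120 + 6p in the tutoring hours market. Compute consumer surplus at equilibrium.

Equilibrium: 440 - 4p = -120 + 6p gives p* = 56, q* = 216.
Demand choke price (qd = 0): p = 110.
CS = ½(110 − 56)(216) = 5832.

Consumer surplus = 5832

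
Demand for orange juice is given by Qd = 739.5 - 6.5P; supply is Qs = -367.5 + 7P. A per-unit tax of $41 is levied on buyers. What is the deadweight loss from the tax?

Pre-tax equilibrium: P* = 82, Q* = 206.5.
Tax on buyers shifts demand to Qd = 739.5 − 6.5(P + 41) = 473 - 6.5P.
473 - 6.5P = -367.5 + 7P gives seller price Ps = 1681/27; buyers pay Pb = 1681/27 + 41 = 2788/27.
New quantity: Q = 739.5 − 6.5(2788/27) = 3689/54.
DWL = ½ × 41 × (206.5 − 3689/54) = 152971/54.

Deadweight loss = 152971/54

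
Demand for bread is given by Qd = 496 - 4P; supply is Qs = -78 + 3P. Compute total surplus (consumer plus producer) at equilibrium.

Total surplus = 8232

Equilibrium: 496 - 4P = -78 + 3P gives P* = 82, Q* = 168.
Demand choke price: P = 124; supply starts at P = 26.
CS = ½(124 − 82)(168) = 3528; PS = ½(82 − 26)(168) = 4704.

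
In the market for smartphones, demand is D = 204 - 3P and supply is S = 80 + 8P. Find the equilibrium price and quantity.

Set D = S: 204 - 3P = 80 + 8P.
124 = 11P, so P* = 124/11.
Q* = 204 − 3(124/11) = 1872/11.

P* = 124/11, Q* = 1872/11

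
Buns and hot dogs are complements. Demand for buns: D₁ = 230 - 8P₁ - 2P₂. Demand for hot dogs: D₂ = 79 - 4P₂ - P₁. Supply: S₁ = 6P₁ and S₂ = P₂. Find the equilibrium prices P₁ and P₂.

Market 1: 230 - 8P₁ - 2P₂ = 6P₁ → 14P₁ + 2P₂ = 230.
Market 2: 5P₂ + P₁ = 79.
Eliminating P₂: 5×(1) − 2×(2) gives 68P₁ = 992, so P₁ = 248/17.
Back-substitute into (2): P₂ = (79 − 1×248/17) / 5 = 219/17.

P₁ = 248/17, P₂ = 219/17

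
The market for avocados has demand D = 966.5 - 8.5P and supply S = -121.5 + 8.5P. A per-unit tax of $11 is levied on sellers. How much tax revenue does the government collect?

Tax revenue = 4133.25

Pre-tax equilibrium: P* = 64, Q* = 422.5.
Tax on sellers shifts supply to S = -121.5 + 8.5(P − 11) = -215 + 8.5P.
966.5 - 8.5P = -215 + 8.5P gives buyer price Pb = 69.5; sellers receive Ps = 69.5 − 11 = 58.5.
New quantity: Q = 966.5 − 8.5(69.5) = 375.75.
Revenue = 11 × 375.75 = 4133.25.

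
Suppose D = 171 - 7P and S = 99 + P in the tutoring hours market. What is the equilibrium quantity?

Q* = 108

Set D = S: 171 - 7P = 99 + P.
72 = 8P, so P* = 9.
Q* = 171 − 7(9) = 108.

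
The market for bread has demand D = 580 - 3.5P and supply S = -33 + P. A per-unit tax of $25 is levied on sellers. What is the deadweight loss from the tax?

Deadweight loss = 4375/18

Pre-tax equilibrium: P* = 1226/9, Q* = 929/9.
Tax on sellers shifts supply to S = -33 + 1(P − 25) = -58 + P.
580 - 3.5P = -58 + P gives buyer price Pb = 1276/9; sellers receive Ps = 1276/9 − 25 = 1051/9.
New quantity: Q = 580 − 3.5(1276/9) = 754/9.
DWL = ½ × 25 × (929/9 − 754/9) = 4375/18.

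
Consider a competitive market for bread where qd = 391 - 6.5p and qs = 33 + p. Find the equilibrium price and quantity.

p* = 716/15, q* = 1211/15

Set qd = qs: 391 - 6.5p = 33 + p.
358 = 7.5p, so p* = 716/15.
q* = 391 − 6.5(716/15) = 1211/15.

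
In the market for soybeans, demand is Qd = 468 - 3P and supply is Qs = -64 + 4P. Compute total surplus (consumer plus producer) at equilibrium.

Equilibrium: 468 - 3P = -64 + 4P gives P* = 76, Q* = 240.
Demand choke price: P = 156; supply starts at P = 16.
CS = ½(156 − 76)(240) = 9600; PS = ½(76 − 16)(240) = 7200.

Total surplus = 16800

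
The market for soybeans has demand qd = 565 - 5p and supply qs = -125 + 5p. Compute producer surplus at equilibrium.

Producer surplus = 4840

Equilibrium: 565 - 5p = -125 + 5p gives p* = 69, q* = 220.
Supply starts at p = 25 (where qs = 0).
PS = ½(69 − 25)(220) = 4840.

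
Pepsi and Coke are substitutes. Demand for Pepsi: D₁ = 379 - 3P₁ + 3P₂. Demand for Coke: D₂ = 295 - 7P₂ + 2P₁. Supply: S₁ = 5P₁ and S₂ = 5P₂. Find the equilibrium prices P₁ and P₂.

Market 1: 379 - 3P₁ + 3P₂ = 5P₁ → 8P₁ - 3P₂ = 379.
Market 2: 12P₂ - 2P₁ = 295.
Eliminating P₂: 12×(1) + 3×(2) gives 90P₁ = 5433, so P₁ = 1811/30.
Back-substitute into (2): P₂ = (295 + 2×1811/30) / 12 = 1559/45.

P₁ = 1811/30, P₂ = 1559/45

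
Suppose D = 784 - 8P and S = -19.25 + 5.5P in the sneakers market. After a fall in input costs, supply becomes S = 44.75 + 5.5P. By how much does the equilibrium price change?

ΔP = -128/27

Original equilibrium: P* = 59.5, Q* = 308.
New equilibrium: 784 - 8P = 44.75 + 5.5P, so 739.25 = 13.5P and P' = 2957/54; Q' = 784 − 8(2957/54) = 9340/27.
Change in price: 2957/54 − 59.5 = -128/27.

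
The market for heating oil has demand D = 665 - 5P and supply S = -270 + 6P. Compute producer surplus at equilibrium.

Producer surplus = 4800

Equilibrium: 665 - 5P = -270 + 6P gives P* = 85, Q* = 240.
Supply starts at P = 45 (where S = 0).
PS = ½(85 − 45)(240) = 4800.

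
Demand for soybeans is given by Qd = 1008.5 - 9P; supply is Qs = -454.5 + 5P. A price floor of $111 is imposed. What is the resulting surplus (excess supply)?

Surplus = 91

Equilibrium price would be P* = 104.5, so the floor at 111 binds.
At P = 111: Qd = 9.5, Qs = 100.5.
Surplus = 100.5 − 9.5 = 91.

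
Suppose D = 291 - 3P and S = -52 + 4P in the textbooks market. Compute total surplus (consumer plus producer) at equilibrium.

Total surplus = 6048

Equilibrium: 291 - 3P = -52 + 4P gives P* = 49, Q* = 144.
Demand choke price: P = 97; supply starts at P = 13.
CS = ½(97 − 49)(144) = 3456; PS = ½(49 − 13)(144) = 2592.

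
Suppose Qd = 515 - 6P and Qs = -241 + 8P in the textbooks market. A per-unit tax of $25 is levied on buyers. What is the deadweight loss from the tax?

Pre-tax equilibrium: P* = 54, Q* = 191.
Tax on buyers shifts demand to Qd = 515 − 6(P + 25) = 365 - 6P.
365 - 6P = -241 + 8P gives seller price Ps = 303/7; buyers pay Pb = 303/7 + 25 = 478/7.
New quantity: Q = 515 − 6(478/7) = 737/7.
DWL = ½ × 25 × (191 − 737/7) = 7500/7.

Deadweight loss = 7500/7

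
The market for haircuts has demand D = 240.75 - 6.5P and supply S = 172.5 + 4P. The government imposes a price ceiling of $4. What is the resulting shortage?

Equilibrium price would be P* = 6.5, so the ceiling at 4 binds.
At P = 4: D = 240.75 − 6.5(4) = 214.75, S = 172.5 + 4(4) = 188.5.
Shortage = 214.75 − 188.5 = 26.25.

Shortage = 26.25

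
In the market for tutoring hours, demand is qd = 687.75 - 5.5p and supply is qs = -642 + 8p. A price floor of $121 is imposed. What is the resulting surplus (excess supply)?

Surplus = 303.75

Equilibrium price would be p* = 98.5, so the floor at 121 binds.
At p = 121: qd = 22.25, qs = 326.
Surplus = 326 − 22.25 = 303.75.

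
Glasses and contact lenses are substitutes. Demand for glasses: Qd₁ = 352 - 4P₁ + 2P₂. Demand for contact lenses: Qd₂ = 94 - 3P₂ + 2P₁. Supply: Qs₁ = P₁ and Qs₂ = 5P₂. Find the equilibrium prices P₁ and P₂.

P₁ = 751/9, P₂ = 587/18

Market 1: 352 - 4P₁ + 2P₂ = P₁ → 5P₁ - 2P₂ = 352.
Market 2: 8P₂ - 2P₁ = 94.
Eliminating P₂: 8×(1) + 2×(2) gives 36P₁ = 3004, so P₁ = 751/9.
Back-substitute into (2): P₂ = (94 + 2×751/9) / 8 = 587/18.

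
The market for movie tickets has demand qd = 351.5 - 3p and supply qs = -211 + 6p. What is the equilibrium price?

Set qd = qs: 351.5 - 3p = -211 + 6p.
562.5 = 9p, so p* = 62.5.
q* = 351.5 − 3(62.5) = 164.

p* = 62.5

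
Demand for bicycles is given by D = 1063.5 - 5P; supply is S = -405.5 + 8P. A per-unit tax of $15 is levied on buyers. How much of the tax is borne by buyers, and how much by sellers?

Pre-tax equilibrium: P* = 113, Q* = 498.5.
Tax on buyers shifts demand to D = 1063.5 − 5(P + 15) = 988.5 - 5P.
988.5 - 5P = -405.5 + 8P gives seller price Ps = 1394/13; buyers pay Pb = 1394/13 + 15 = 1589/13.
New quantity: Q = 1063.5 − 5(1589/13) = 11761/26.
Buyer burden = 1589/13 − 113 = 120/13; seller burden = 113 − 1394/13 = 75/13.

Buyers bear 120/13, sellers bear 75/13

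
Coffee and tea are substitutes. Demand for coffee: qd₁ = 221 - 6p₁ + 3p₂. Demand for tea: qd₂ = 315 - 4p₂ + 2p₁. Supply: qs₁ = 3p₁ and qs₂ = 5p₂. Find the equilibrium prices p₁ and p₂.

Market 1: 221 - 6p₁ + 3p₂ = 3p₁ → 9p₁ - 3p₂ = 221.
Market 2: 9p₂ - 2p₁ = 315.
Eliminating p₂: 9×(1) + 3×(2) gives 75p₁ = 2934, so p₁ = 39.12.
Back-substitute into (2): p₂ = (315 + 2×39.12) / 9 = 3277/75.

p₁ = 39.12, p₂ = 3277/75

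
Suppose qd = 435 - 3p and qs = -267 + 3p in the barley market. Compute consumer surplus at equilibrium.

Consumer surplus = 1176

Equilibrium: 435 - 3p = -267 + 3p gives p* = 117, q* = 84.
Demand choke price (qd = 0): p = 145.
CS = ½(145 − 117)(84) = 1176.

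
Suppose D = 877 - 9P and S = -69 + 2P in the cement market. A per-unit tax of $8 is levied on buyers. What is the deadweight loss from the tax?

Pre-tax equilibrium: P* = 86, Q* = 103.
Tax on buyers shifts demand to D = 877 − 9(P + 8) = 805 - 9P.
805 - 9P = -69 + 2P gives seller price Ps = 874/11; buyers pay Pb = 874/11 + 8 = 962/11.
New quantity: Q = 877 − 9(962/11) = 989/11.
DWL = ½ × 8 × (103 − 989/11) = 576/11.

Deadweight loss = 576/11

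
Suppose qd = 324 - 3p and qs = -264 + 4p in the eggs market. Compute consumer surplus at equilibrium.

Consumer surplus = 864

Equilibrium: 324 - 3p = -264 + 4p gives p* = 84, q* = 72.
Demand choke price (qd = 0): p = 108.
CS = ½(108 − 84)(72) = 864.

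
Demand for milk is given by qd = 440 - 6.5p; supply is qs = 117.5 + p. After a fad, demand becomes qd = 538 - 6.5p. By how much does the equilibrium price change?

Original equilibrium: p* = 43, q* = 160.5.
New equilibrium: 538 - 6.5p = 117.5 + p, so 420.5 = 7.5p and p' = 841/15; q' = 538 − 6.5(841/15) = 5207/30.
Change in price: 841/15 − 43 = 196/15.

Δp = 196/15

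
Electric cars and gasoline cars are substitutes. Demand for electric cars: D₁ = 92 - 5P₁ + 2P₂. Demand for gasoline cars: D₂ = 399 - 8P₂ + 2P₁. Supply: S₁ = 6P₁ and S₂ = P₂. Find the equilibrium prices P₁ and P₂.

P₁ = 1626/95, P₂ = 4573/95

Market 1: 92 - 5P₁ + 2P₂ = 6P₁ → 11P₁ - 2P₂ = 92.
Market 2: 9P₂ - 2P₁ = 399.
Eliminating P₂: 9×(1) + 2×(2) gives 95P₁ = 1626, so P₁ = 1626/95.
Back-substitute into (2): P₂ = (399 + 2×1626/95) / 9 = 4573/95.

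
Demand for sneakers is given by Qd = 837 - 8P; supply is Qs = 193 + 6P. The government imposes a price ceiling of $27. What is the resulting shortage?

Shortage = 266

Equilibrium price would be P* = 46, so the ceiling at 27 binds.
At P = 27: Qd = 837 − 8(27) = 621, Qs = 193 + 6(27) = 355.
Shortage = 621 − 355 = 266.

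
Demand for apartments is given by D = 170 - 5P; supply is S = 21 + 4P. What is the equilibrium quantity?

Q* = 785/9

Set D = S: 170 - 5P = 21 + 4P.
149 = 9P, so P* = 149/9.
Q* = 170 − 5(149/9) = 785/9.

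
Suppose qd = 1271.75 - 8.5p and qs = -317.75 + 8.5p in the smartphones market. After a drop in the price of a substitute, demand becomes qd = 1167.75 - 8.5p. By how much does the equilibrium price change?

Δp = -104/17

Original equilibrium: p* = 93.5, q* = 477.
New equilibrium: 1167.75 - 8.5p = -317.75 + 8.5p, so 1485.5 = 17p and p' = 2971/34; q' = 1167.75 − 8.5(2971/34) = 425.
Change in price: 2971/34 − 93.5 = -104/17.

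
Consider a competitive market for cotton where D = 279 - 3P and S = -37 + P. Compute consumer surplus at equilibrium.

Equilibrium: 279 - 3P = -37 + P gives P* = 79, Q* = 42.
Demand choke price (D = 0): P = 93.
CS = ½(93 − 79)(42) = 294.

Consumer surplus = 294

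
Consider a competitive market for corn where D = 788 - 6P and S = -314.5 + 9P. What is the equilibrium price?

P* = 73.5

Set D = S: 788 - 6P = -314.5 + 9P.
1102.5 = 15P, so P* = 73.5.
Q* = 788 − 6(73.5) = 347.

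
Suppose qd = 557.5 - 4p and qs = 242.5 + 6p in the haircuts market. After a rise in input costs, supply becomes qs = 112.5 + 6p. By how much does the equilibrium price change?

Original equilibrium: p* = 31.5, q* = 431.5.
New equilibrium: 557.5 - 4p = 112.5 + 6p, so 445 = 10p and p' = 44.5; q' = 557.5 − 4(44.5) = 379.5.
Change in price: 44.5 − 31.5 = 13.

Δp = 13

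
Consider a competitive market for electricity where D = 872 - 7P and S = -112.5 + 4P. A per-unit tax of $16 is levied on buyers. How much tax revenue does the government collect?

Tax revenue = 36040/11

Pre-tax equilibrium: P* = 89.5, Q* = 245.5.
Tax on buyers shifts demand to D = 872 − 7(P + 16) = 760 - 7P.
760 - 7P = -112.5 + 4P gives seller price Ps = 1745/22; buyers pay Pb = 1745/22 + 16 = 2097/22.
New quantity: Q = 872 − 7(2097/22) = 4505/22.
Revenue = 16 × 4505/22 = 36040/11.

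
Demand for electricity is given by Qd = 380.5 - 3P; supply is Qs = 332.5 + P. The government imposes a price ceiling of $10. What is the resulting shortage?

Equilibrium price would be P* = 12, so the ceiling at 10 binds.
At P = 10: Qd = 380.5 − 3(10) = 350.5, Qs = 332.5 + 1(10) = 342.5.
Shortage = 350.5 − 342.5 = 8.

Shortage = 8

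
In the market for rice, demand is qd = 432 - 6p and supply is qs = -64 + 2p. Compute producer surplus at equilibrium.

Producer surplus = 900

Equilibrium: 432 - 6p = -64 + 2p gives p* = 62, q* = 60.
Supply starts at p = 32 (where qs = 0).
PS = ½(62 − 32)(60) = 900.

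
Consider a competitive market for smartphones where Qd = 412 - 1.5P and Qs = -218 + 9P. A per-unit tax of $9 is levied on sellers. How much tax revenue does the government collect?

Tax revenue = 19557/7

Pre-tax equilibrium: P* = 60, Q* = 322.
Tax on sellers shifts supply to Qs = -218 + 9(P − 9) = -299 + 9P.
412 - 1.5P = -299 + 9P gives buyer price Pb = 474/7; sellers receive Ps = 474/7 − 9 = 411/7.
New quantity: Q = 412 − 1.5(474/7) = 2173/7.
Revenue = 9 × 2173/7 = 19557/7.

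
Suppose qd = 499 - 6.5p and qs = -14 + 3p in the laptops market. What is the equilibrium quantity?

q* = 148

Set qd = qs: 499 - 6.5p = -14 + 3p.
513 = 9.5p, so p* = 54.
q* = 499 − 6.5(54) = 148.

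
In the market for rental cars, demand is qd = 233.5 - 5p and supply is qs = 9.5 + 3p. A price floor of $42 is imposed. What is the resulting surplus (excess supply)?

Equilibrium price would be p* = 28, so the floor at 42 binds.
At p = 42: qd = 23.5, qs = 135.5.
Surplus = 135.5 − 23.5 = 112.

Surplus = 112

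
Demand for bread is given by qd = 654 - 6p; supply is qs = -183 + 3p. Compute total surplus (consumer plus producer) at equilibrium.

Total surplus = 2304

Equilibrium: 654 - 6p = -183 + 3p gives p* = 93, q* = 96.
Demand choke price: p = 109; supply starts at p = 61.
CS = ½(109 − 93)(96) = 768; PS = ½(93 − 61)(96) = 1536.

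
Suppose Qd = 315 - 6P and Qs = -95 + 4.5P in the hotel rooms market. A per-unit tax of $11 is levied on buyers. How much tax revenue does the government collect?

Tax revenue = 4037/7

Pre-tax equilibrium: P* = 820/21, Q* = 565/7.
Tax on buyers shifts demand to Qd = 315 − 6(P + 11) = 249 - 6P.
249 - 6P = -95 + 4.5P gives seller price Ps = 688/21; buyers pay Pb = 688/21 + 11 = 919/21.
New quantity: Q = 315 − 6(919/21) = 367/7.
Revenue = 11 × 367/7 = 4037/7.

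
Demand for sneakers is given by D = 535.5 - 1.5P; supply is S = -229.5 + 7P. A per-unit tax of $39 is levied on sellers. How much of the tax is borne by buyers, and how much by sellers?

Pre-tax equilibrium: P* = 90, Q* = 400.5.
Tax on sellers shifts supply to S = -229.5 + 7(P − 39) = -502.5 + 7P.
535.5 - 1.5P = -502.5 + 7P gives buyer price Pb = 2076/17; sellers receive Ps = 2076/17 − 39 = 1413/17.
New quantity: Q = 535.5 − 1.5(2076/17) = 11979/34.
Buyer burden = 2076/17 − 90 = 546/17; seller burden = 90 − 1413/17 = 117/17.

Buyers bear 546/17, sellers bear 117/17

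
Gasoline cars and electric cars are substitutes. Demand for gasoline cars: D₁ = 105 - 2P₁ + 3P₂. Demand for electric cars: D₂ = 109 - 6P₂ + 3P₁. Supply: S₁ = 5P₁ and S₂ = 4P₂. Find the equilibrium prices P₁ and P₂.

P₁ = 1377/61, P₂ = 1078/61

Market 1: 105 - 2P₁ + 3P₂ = 5P₁ → 7P₁ - 3P₂ = 105.
Market 2: 10P₂ - 3P₁ = 109.
Eliminating P₂: 10×(1) + 3×(2) gives 61P₁ = 1377, so P₁ = 1377/61.
Back-substitute into (2): P₂ = (109 + 3×1377/61) / 10 = 1078/61.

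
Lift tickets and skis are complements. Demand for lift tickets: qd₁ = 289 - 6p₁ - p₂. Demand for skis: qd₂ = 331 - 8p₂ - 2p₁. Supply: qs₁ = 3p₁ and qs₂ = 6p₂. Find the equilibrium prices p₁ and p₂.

p₁ = 3715/124, p₂ = 2401/124

Market 1: 289 - 6p₁ - p₂ = 3p₁ → 9p₁ + p₂ = 289.
Market 2: 14p₂ + 2p₁ = 331.
Eliminating p₂: 14×(1) − 1×(2) gives 124p₁ = 3715, so p₁ = 3715/124.
Back-substitute into (2): p₂ = (331 − 2×3715/124) / 14 = 2401/124.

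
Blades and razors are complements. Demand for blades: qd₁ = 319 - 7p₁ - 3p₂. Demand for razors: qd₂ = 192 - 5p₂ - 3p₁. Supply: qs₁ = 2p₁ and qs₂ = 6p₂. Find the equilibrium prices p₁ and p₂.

p₁ = 2933/90, p₂ = 257/30

Market 1: 319 - 7p₁ - 3p₂ = 2p₁ → 9p₁ + 3p₂ = 319.
Market 2: 11p₂ + 3p₁ = 192.
Eliminating p₂: 11×(1) − 3×(2) gives 90p₁ = 2933, so p₁ = 2933/90.
Back-substitute into (2): p₂ = (192 − 3×2933/90) / 11 = 257/30.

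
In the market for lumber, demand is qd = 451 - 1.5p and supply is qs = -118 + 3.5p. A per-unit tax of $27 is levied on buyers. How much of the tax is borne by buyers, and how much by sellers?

Pre-tax equilibrium: p* = 113.8, q* = 280.3.
Tax on buyers shifts demand to qd = 451 − 1.5(p + 27) = 410.5 - 1.5p.
410.5 - 1.5p = -118 + 3.5p gives seller price ps = 105.7; buyers pay pb = 105.7 + 27 = 132.7.
New quantity: q = 451 − 1.5(132.7) = 251.95.
Buyer burden = 132.7 − 113.8 = 18.9; seller burden = 113.8 − 105.7 = 8.1.

Buyers bear $18.9, sellers bear $8.1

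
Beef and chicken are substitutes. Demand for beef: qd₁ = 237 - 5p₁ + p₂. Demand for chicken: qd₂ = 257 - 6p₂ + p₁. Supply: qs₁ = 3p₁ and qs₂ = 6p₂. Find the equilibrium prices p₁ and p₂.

Market 1: 237 - 5p₁ + p₂ = 3p₁ → 8p₁ - p₂ = 237.
Market 2: 12p₂ - p₁ = 257.
Eliminating p₂: 12×(1) + 1×(2) gives 95p₁ = 3101, so p₁ = 3101/95.
Back-substitute into (2): p₂ = (257 + 1×3101/95) / 12 = 2293/95.

p₁ = 3101/95, p₂ = 2293/95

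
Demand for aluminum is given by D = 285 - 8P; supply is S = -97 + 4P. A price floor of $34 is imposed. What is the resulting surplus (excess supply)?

Equilibrium price would be P* = 191/6, so the floor at 34 binds.
At P = 34: D = 13, S = 39.
Surplus = 39 − 13 = 26.

Surplus = 26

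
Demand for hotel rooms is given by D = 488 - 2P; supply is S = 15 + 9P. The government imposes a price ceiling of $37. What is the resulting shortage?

Shortage = 66

Equilibrium price would be P* = 43, so the ceiling at 37 binds.
At P = 37: D = 488 − 2(37) = 414, S = 15 + 9(37) = 348.
Shortage = 414 − 348 = 66.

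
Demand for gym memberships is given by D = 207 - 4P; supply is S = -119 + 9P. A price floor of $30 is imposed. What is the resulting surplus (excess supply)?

Equilibrium price would be P* = 326/13, so the floor at 30 binds.
At P = 30: D = 87, S = 151.
Surplus = 151 − 87 = 64.

Surplus = 64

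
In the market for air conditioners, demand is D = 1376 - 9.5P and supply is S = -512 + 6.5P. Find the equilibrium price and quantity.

P* = 118, Q* = 255

Set D = S: 1376 - 9.5P = -512 + 6.5P.
1888 = 16P, so P* = 118.
Q* = 1376 − 9.5(118) = 255.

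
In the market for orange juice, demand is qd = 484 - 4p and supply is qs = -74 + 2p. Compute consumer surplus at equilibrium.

Consumer surplus = 1568

Equilibrium: 484 - 4p = -74 + 2p gives p* = 93, q* = 112.
Demand choke price (qd = 0): p = 121.
CS = ½(121 − 93)(112) = 1568.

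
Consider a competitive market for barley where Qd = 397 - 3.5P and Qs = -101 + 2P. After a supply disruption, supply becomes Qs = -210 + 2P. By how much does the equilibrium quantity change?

ΔQ = -763/11

Original equilibrium: P* = 996/11, Q* = 881/11.
New equilibrium: 397 - 3.5P = -210 + 2P, so 607 = 5.5P and P' = 1214/11; Q' = 397 − 3.5(1214/11) = 118/11.
Change in quantity: 118/11 − 881/11 = -763/11.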